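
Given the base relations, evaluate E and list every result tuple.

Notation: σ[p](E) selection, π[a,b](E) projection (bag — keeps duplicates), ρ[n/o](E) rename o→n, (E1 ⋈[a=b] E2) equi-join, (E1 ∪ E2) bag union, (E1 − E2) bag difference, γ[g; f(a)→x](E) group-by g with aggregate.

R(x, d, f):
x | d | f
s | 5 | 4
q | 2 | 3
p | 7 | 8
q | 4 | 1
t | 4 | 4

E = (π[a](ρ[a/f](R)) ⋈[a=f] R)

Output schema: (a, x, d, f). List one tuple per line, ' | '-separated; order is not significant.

Row counts bottom-up:
  R → 5
  ρ[a/f](R) → 5
  π[a](ρ[a/f](R)) → 5
  R → 5
  (π[a](ρ[a/f](R)) ⋈[a=f] R) → 7

== RESULT ==
a | x | d | f
1 | q | 4 | 1
3 | q | 2 | 3
4 | s | 5 | 4
4 | s | 5 | 4
4 | t | 4 | 4
4 | t | 4 | 4
8 | p | 7 | 8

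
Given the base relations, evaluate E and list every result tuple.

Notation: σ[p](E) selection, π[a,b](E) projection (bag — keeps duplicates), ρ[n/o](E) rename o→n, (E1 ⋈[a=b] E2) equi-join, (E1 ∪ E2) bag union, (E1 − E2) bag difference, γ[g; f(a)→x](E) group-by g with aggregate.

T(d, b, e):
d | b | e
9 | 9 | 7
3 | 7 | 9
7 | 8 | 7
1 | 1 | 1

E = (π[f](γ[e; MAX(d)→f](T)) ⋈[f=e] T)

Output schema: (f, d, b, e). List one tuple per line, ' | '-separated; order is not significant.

Subexpression sizes:
  T → 4
  γ[e; MAX(d)→f](T) → 3
  π[f](γ[e; MAX(d)→f](T)) → 3
  T → 4
  (π[f](γ[e; MAX(d)→f](T)) ⋈[f=e] T) → 2

== RESULT ==
f | d | b | e
1 | 1 | 1 | 1
9 | 3 | 7 | 9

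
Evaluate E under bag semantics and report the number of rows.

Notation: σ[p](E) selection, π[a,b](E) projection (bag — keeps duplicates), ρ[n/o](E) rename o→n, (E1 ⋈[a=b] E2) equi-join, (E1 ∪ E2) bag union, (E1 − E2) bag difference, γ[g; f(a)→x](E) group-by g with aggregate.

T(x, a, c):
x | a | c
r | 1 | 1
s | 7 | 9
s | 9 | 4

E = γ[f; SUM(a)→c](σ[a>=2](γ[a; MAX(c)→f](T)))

Per-node cardinality:
  T → 3
  γ[a; MAX(c)→f](T) → 3
  σ[a>=2](γ[a; MAX(c)→f](T)) → 2
  γ[f; SUM(a)→c](σ[a>=2](γ[a; MAX(c)→f](T))) → 2

|E| = 2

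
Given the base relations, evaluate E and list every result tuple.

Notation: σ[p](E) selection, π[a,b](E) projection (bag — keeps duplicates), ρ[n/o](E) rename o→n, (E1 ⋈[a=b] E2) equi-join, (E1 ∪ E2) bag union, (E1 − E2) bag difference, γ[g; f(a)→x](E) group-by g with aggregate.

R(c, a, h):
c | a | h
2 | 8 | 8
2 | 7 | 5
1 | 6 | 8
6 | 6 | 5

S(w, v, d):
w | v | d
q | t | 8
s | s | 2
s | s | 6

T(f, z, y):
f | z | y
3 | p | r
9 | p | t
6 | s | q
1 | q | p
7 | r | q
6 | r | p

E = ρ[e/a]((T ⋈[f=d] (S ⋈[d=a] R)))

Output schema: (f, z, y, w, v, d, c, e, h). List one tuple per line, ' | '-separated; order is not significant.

Per-node cardinality:
  T → 6
  S → 3
  R → 4
  (S ⋈[d=a] R) → 3
  (T ⋈[f=d] (S ⋈[d=a] R)) → 4
  ρ[e/a]((T ⋈[f=d] (S ⋈[d=a] R))) → 4

== RESULT ==
f | z | y | w | v | d | c | e | h
6 | r | p | s | s | 6 | 1 | 6 | 8
6 | r | p | s | s | 6 | 6 | 6 | 5
6 | s | q | s | s | 6 | 1 | 6 | 8
6 | s | q | s | s | 6 | 6 | 6 | 5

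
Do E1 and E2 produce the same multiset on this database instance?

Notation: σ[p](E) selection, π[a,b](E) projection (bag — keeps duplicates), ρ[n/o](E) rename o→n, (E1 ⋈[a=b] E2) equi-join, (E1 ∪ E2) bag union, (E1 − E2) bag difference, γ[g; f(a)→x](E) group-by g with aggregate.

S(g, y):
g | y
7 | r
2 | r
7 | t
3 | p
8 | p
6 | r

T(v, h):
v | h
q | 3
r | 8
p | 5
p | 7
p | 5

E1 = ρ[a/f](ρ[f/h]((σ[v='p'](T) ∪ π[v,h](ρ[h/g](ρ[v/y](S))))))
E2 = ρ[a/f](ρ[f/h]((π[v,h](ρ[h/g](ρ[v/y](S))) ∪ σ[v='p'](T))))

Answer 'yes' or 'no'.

E1 stepwise |·|:
  T → 5
  σ[v='p'](T) → 3
  S → 6
  ρ[v/y](S) → 6
  ρ[h/g](ρ[v/y](S)) → 6
  π[v,h](ρ[h/g](ρ[v/y](S))) → 6
  (σ[v='p'](T) ∪ π[v,h](ρ[h/g](ρ[v/y](S)))) → 9
  ρ[f/h]((σ[v='p'](T) ∪ π[v,h](ρ[h/g](ρ[v/y](S))))) → 9
  ρ[a/f](ρ[f/h]((σ[v='p'](T) ∪ π[v,h](ρ[h/g](ρ[v/y](S)))))) → 9
E2 stepwise |·|:
  S → 6
  ρ[v/y](S) → 6
  ρ[h/g](ρ[v/y](S)) → 6
  π[v,h](ρ[h/g](ρ[v/y](S))) → 6
  T → 5
  σ[v='p'](T) → 3
  (π[v,h](ρ[h/g](ρ[v/y](S))) ∪ σ[v='p'](T)) → 9
  ρ[f/h]((π[v,h](ρ[h/g](ρ[v/y](S))) ∪ σ[v='p'](T))) → 9
  ρ[a/f](ρ[f/h]((π[v,h](ρ[h/g](ρ[v/y](S))) ∪ σ[v='p'](T)))) → 9

E1 and E2 produce the same multiset:
v | a
p | 3
p | 5
p | 5
p | 7
p | 8
r | 2
r | 6
r | 7
t | 7

yes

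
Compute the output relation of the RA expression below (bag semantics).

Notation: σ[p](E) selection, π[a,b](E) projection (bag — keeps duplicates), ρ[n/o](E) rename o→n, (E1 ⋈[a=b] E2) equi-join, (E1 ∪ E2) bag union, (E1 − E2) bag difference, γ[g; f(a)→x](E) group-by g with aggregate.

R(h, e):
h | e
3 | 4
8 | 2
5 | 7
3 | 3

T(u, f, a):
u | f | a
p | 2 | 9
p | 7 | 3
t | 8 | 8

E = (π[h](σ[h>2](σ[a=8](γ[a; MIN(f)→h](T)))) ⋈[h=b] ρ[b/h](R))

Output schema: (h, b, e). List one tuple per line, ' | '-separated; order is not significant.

Per-node cardinality:
  T → 3
  γ[a; MIN(f)→h](T) → 3
  σ[a=8](γ[a; MIN(f)→h](T)) → 1
  σ[h>2](σ[a=8](γ[a; MIN(f)→h](T))) → 1
  π[h](σ[h>2](σ[a=8](γ[a; MIN(f)→h](T)))) → 1
  R → 4
  ρ[b/h](R) → 4
  (π[h](σ[h>2](σ[a=8](γ[a; MIN(f)→h](T)))) ⋈[h=b] ρ[b/h](R)) → 1

== RESULT ==
h | b | e
8 | 8 | 2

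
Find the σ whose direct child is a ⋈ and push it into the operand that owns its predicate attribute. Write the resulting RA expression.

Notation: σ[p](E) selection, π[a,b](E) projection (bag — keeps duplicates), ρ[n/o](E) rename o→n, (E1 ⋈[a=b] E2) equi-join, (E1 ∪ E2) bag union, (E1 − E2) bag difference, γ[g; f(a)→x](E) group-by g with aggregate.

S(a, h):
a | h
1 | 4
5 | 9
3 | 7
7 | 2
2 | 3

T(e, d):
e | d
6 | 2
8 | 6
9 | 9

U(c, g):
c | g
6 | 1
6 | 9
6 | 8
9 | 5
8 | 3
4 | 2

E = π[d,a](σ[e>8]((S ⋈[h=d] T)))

σ filters on e, owned by the right side.
E' = π[d,a]((S ⋈[h=d] σ[e>8](T)))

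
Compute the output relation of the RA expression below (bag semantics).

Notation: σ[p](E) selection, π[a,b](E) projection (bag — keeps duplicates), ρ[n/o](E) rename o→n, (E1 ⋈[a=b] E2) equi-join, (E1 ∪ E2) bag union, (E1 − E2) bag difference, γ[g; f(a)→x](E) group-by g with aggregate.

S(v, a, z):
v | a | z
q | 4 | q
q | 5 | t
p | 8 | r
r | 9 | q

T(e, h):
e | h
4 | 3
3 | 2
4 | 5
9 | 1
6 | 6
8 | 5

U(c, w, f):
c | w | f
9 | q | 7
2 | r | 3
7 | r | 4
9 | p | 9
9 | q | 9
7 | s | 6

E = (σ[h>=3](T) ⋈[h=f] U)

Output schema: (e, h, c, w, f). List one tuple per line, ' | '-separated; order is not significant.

Per-node cardinality:
  T → 6
  σ[h>=3](T) → 4
  U → 6
  (σ[h>=3](T) ⋈[h=f] U) → 2

== RESULT ==
e | h | c | w | f
4 | 3 | 2 | r | 3
6 | 6 | 7 | s | 6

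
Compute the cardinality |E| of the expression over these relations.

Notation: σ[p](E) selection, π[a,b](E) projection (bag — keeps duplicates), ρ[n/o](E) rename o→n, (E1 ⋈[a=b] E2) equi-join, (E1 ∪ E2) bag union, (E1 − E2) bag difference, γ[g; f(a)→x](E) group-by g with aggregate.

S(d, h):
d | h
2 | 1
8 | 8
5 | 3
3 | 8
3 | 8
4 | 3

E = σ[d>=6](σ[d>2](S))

Subexpression sizes:
  S → 6
  σ[d>2](S) → 5
  σ[d>=6](σ[d>2](S)) → 1

|E| = 1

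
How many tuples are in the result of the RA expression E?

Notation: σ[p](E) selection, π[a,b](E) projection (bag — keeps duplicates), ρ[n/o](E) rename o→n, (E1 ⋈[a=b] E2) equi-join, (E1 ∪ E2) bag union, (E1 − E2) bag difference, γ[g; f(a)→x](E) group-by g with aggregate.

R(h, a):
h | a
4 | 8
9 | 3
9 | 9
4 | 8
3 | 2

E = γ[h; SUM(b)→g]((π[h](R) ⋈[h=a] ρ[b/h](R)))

Stepwise |·|:
  R → 5
  π[h](R) → 5
  R → 5
  ρ[b/h](R) → 5
  (π[h](R) ⋈[h=a] ρ[b/h](R)) → 3
  γ[h; SUM(b)→g]((π[h](R) ⋈[h=a] ρ[b/h](R))) → 2

|E| = 2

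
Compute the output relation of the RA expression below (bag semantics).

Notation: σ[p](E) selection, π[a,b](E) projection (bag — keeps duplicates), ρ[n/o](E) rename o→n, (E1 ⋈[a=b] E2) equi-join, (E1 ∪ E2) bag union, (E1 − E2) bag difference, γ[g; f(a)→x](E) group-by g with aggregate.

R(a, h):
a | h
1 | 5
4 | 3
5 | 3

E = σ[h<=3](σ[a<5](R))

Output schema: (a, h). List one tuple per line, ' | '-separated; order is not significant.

Per-node cardinality:
  R → 3
  σ[a<5](R) → 2
  σ[h<=3](σ[a<5](R)) → 1

== RESULT ==
a | h
4 | 3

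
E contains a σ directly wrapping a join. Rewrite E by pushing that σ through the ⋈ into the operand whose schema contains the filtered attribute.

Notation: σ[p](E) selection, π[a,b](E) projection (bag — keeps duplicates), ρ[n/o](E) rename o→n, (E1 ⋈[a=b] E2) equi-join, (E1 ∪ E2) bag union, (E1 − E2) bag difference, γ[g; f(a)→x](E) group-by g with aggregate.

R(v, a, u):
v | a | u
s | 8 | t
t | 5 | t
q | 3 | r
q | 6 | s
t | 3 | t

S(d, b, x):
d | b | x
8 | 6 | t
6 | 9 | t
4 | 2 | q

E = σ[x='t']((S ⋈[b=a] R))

σ filters on x, owned by the left side.
E' = (σ[x='t'](S) ⋈[b=a] R)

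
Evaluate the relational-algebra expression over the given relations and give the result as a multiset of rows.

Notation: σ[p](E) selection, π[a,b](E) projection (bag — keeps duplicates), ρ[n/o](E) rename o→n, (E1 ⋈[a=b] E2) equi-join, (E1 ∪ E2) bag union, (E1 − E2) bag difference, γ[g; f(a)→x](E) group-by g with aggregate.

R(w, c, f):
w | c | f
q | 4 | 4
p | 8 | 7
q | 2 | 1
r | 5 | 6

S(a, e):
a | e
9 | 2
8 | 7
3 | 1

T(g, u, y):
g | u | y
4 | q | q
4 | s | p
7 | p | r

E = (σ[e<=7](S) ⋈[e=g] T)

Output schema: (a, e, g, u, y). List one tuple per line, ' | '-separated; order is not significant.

Row counts bottom-up:
  S → 3
  σ[e<=7](S) → 3
  T → 3
  (σ[e<=7](S) ⋈[e=g] T) → 1

== RESULT ==
a | e | g | u | y
8 | 7 | 7 | p | r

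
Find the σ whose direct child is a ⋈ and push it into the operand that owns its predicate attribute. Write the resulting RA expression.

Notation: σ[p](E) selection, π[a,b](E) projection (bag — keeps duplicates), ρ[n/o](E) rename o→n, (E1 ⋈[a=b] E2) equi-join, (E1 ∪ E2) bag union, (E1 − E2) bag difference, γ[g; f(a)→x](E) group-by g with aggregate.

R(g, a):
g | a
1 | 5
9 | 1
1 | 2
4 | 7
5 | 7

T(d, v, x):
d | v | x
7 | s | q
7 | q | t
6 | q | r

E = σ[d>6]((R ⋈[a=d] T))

σ filters on d, owned by the right side.
E' = (R ⋈[a=d] σ[d>6](T))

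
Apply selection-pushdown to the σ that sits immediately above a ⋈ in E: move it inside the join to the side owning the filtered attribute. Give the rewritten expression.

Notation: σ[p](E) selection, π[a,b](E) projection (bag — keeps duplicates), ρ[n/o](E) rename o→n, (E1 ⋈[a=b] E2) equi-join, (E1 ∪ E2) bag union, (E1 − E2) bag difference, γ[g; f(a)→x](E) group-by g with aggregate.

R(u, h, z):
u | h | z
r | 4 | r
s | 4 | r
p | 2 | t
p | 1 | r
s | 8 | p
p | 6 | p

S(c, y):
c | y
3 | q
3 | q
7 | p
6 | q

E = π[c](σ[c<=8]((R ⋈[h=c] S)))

σ filters on c, owned by the right side.
E' = π[c]((R ⋈[h=c] σ[c<=8](S)))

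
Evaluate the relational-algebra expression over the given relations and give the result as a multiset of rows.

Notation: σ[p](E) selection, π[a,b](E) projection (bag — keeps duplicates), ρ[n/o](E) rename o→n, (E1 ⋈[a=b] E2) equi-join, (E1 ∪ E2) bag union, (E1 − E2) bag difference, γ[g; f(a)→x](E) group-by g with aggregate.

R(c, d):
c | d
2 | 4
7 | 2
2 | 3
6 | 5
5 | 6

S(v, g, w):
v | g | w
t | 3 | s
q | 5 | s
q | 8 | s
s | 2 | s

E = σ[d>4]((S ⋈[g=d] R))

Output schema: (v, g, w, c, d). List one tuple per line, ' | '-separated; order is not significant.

Row counts bottom-up:
  S → 4
  R → 5
  (S ⋈[g=d] R) → 3
  σ[d>4]((S ⋈[g=d] R)) → 1

== RESULT ==
v | g | w | c | d
q | 5 | s | 6 | 5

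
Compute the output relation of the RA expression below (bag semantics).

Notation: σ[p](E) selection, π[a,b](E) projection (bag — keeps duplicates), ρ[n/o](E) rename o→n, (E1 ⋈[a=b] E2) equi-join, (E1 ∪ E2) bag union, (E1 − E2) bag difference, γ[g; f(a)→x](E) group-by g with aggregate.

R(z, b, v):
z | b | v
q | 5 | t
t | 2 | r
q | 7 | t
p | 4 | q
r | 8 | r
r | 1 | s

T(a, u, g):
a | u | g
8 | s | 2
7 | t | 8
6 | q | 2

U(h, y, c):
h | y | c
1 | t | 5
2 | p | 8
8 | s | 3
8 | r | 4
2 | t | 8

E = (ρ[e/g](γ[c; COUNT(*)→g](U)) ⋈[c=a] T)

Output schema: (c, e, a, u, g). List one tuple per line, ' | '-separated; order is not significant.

Subexpression sizes:
  U → 5
  γ[c; COUNT(*)→g](U) → 4
  ρ[e/g](γ[c; COUNT(*)→g](U)) → 4
  T → 3
  (ρ[e/g](γ[c; COUNT(*)→g](U)) ⋈[c=a] T) → 1

== RESULT ==
c | e | a | u | g
8 | 2 | 8 | s | 2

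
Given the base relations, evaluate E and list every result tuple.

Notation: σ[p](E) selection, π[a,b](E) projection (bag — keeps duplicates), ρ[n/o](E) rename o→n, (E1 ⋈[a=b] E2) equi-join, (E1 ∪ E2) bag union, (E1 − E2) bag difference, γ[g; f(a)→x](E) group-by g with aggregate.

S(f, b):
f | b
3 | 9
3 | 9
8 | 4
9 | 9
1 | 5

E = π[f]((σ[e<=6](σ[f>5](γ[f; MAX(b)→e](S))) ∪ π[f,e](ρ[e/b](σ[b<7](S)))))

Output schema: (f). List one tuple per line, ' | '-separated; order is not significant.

Per-node cardinality:
  S → 5
  γ[f; MAX(b)→e](S) → 4
  σ[f>5](γ[f; MAX(b)→e](S)) → 2
  σ[e<=6](σ[f>5](γ[f; MAX(b)→e](S))) → 1
  S → 5
  σ[b<7](S) → 2
  ρ[e/b](σ[b<7](S)) → 2
  π[f,e](ρ[e/b](σ[b<7](S))) → 2
  (σ[e<=6](σ[f>5](γ[f; MAX(b)→e](S))) ∪ π[f,e](ρ[e/b](σ[b<7](S)))) → 3
  π[f]((σ[e<=6](σ[f>5](γ[f; MAX(b)→e](S))) ∪ π[f,e](ρ[e/b](σ[b<7](S))))) → 3

== RESULT ==
f
1
8
8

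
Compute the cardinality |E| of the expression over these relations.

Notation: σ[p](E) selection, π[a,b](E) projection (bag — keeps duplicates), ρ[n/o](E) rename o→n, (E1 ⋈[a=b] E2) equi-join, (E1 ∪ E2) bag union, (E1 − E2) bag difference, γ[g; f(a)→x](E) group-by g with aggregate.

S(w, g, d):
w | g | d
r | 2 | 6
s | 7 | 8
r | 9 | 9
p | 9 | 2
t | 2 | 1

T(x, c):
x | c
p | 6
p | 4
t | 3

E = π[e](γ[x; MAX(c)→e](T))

Row counts bottom-up:
  T → 3
  γ[x; MAX(c)→e](T) → 2
  π[e](γ[x; MAX(c)→e](T)) → 2

|E| = 2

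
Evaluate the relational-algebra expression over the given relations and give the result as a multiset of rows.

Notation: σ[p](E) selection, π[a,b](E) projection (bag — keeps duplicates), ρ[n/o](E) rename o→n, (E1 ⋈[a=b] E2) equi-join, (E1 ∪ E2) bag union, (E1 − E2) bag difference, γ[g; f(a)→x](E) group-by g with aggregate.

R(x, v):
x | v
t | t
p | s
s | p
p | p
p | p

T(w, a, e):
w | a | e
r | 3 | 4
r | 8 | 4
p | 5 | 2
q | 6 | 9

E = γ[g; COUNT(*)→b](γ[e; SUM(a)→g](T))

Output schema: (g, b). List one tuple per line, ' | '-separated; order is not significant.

Subexpression sizes:
  T → 4
  γ[e; SUM(a)→g](T) → 3
  γ[g; COUNT(*)→b](γ[e; SUM(a)→g](T)) → 3

== RESULT ==
g | b
5 | 1
6 | 1
11 | 1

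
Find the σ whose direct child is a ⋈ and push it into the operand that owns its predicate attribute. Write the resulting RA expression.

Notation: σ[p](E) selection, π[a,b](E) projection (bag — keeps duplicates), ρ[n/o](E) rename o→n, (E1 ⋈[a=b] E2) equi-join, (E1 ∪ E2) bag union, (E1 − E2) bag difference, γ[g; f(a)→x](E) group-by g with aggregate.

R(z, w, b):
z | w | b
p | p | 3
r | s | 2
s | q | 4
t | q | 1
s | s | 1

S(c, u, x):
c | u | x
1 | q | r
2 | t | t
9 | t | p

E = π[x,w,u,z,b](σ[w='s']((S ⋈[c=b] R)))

σ filters on w, owned by the right side.
E' = π[x,w,u,z,b]((S ⋈[c=b] σ[w='s'](R)))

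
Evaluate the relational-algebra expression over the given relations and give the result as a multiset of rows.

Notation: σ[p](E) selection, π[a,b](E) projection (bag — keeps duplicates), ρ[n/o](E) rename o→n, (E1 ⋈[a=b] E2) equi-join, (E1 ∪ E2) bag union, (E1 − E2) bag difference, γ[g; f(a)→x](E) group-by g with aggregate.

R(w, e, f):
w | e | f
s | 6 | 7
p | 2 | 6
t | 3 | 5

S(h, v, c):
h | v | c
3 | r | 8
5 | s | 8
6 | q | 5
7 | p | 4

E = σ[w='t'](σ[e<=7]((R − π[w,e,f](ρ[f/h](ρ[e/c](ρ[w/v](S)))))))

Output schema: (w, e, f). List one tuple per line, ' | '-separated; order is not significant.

Stepwise |·|:
  R → 3
  S → 4
  ρ[w/v](S) → 4
  ρ[e/c](ρ[w/v](S)) → 4
  ρ[f/h](ρ[e/c](ρ[w/v](S))) → 4
  π[w,e,f](ρ[f/h](ρ[e/c](ρ[w/v](S)))) → 4
  (R − π[w,e,f](ρ[f/h](ρ[e/c](ρ[w/v](S))))) → 3
  σ[e<=7]((R − π[w,e,f](ρ[f/h](ρ[e/c](ρ[w/v](S)))))) → 3
  σ[w='t'](σ[e<=7]((R − π[w,e,f](ρ[f/h](ρ[e/c](ρ[w/v](S))))))) → 1

== RESULT ==
w | e | f
t | 3 | 5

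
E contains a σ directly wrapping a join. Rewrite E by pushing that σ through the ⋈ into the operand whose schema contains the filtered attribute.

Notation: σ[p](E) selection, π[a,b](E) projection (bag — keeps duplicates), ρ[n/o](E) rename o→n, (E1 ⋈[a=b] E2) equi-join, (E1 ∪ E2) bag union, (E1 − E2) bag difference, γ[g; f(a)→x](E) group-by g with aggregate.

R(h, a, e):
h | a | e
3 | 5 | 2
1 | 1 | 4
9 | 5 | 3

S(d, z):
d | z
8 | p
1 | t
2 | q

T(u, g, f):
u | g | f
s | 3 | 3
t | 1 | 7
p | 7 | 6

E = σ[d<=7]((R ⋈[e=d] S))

σ filters on d, owned by the right side.
E' = (R ⋈[e=d] σ[d<=7](S))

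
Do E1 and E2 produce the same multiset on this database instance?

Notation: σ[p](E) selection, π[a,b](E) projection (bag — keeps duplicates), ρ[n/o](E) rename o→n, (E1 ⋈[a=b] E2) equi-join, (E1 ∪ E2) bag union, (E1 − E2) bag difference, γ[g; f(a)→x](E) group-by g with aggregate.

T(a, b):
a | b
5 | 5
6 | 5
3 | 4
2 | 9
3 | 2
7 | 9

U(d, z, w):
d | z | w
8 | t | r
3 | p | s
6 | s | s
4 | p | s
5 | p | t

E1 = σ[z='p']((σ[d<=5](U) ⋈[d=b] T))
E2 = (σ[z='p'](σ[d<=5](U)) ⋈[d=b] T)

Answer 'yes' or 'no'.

E1 subexpression sizes:
  U → 5
  σ[d<=5](U) → 3
  T → 6
  (σ[d<=5](U) ⋈[d=b] T) → 3
  σ[z='p']((σ[d<=5](U) ⋈[d=b] T)) → 3
E2 subexpression sizes:
  U → 5
  σ[d<=5](U) → 3
  σ[z='p'](σ[d<=5](U)) → 3
  T → 6
  (σ[z='p'](σ[d<=5](U)) ⋈[d=b] T) → 3

E1 and E2 produce the same multiset:
d | z | w | a | b
4 | p | s | 3 | 4
5 | p | t | 5 | 5
5 | p | t | 6 | 5

yes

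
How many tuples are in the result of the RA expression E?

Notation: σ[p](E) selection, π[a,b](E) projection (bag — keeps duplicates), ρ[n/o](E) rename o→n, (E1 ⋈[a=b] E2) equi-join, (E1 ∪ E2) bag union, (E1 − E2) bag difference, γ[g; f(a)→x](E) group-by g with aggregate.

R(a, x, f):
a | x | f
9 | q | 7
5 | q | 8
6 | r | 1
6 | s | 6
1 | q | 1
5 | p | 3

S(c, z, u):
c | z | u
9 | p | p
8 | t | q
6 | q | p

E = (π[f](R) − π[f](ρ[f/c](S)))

Per-node cardinality:
  R → 6
  π[f](R) → 6
  S → 3
  ρ[f/c](S) → 3
  π[f](ρ[f/c](S)) → 3
  (π[f](R) − π[f](ρ[f/c](S))) → 4

|E| = 4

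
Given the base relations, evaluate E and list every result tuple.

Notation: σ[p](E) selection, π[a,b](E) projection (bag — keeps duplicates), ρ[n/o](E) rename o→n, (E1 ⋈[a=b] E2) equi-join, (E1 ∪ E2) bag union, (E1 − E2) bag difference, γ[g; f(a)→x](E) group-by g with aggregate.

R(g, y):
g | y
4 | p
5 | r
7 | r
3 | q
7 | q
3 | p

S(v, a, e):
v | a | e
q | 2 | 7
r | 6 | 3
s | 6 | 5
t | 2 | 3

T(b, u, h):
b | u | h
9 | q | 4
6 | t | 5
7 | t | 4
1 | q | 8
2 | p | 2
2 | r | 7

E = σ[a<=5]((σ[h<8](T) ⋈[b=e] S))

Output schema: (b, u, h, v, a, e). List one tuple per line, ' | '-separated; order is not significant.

Row counts bottom-up:
  T → 6
  σ[h<8](T) → 5
  S → 4
  (σ[h<8](T) ⋈[b=e] S) → 1
  σ[a<=5]((σ[h<8](T) ⋈[b=e] S)) → 1

== RESULT ==
b | u | h | v | a | e
7 | t | 4 | q | 2 | 7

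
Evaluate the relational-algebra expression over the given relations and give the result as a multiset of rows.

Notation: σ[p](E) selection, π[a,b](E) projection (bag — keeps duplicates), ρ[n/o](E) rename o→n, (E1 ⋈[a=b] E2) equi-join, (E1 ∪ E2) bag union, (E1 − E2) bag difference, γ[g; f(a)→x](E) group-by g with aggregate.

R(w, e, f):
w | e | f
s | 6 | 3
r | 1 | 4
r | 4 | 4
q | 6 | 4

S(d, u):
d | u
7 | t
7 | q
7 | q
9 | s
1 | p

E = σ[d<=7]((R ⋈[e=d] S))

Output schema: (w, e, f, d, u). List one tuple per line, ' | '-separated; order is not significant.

Subexpression sizes:
  R → 4
  S → 5
  (R ⋈[e=d] S) → 1
  σ[d<=7]((R ⋈[e=d] S)) → 1

== RESULT ==
w | e | f | d | u
r | 1 | 4 | 1 | p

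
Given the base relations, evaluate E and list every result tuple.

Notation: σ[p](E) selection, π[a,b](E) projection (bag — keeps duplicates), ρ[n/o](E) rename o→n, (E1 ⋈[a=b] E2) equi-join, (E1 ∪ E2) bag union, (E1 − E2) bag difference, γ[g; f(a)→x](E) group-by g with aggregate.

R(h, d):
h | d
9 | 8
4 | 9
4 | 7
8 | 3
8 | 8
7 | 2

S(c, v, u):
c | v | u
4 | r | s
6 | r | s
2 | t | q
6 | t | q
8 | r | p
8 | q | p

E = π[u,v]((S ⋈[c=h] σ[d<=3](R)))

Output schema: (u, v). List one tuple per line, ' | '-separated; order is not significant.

Per-node cardinality:
  S → 6
  R → 6
  σ[d<=3](R) → 2
  (S ⋈[c=h] σ[d<=3](R)) → 2
  π[u,v]((S ⋈[c=h] σ[d<=3](R))) → 2

== RESULT ==
u | v
p | q
p | r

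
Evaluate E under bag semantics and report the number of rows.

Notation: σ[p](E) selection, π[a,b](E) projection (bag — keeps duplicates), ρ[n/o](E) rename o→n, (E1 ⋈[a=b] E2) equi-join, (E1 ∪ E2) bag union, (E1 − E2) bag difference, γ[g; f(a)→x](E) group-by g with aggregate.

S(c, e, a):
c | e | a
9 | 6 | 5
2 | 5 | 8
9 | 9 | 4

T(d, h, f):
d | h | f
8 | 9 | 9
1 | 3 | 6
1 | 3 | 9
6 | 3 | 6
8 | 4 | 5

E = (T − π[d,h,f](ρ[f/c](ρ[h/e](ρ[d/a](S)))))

Stepwise |·|:
  T → 5
  S → 3
  ρ[d/a](S) → 3
  ρ[h/e](ρ[d/a](S)) → 3
  ρ[f/c](ρ[h/e](ρ[d/a](S))) → 3
  π[d,h,f](ρ[f/c](ρ[h/e](ρ[d/a](S)))) → 3
  (T − π[d,h,f](ρ[f/c](ρ[h/e](ρ[d/a](S))))) → 5

|E| = 5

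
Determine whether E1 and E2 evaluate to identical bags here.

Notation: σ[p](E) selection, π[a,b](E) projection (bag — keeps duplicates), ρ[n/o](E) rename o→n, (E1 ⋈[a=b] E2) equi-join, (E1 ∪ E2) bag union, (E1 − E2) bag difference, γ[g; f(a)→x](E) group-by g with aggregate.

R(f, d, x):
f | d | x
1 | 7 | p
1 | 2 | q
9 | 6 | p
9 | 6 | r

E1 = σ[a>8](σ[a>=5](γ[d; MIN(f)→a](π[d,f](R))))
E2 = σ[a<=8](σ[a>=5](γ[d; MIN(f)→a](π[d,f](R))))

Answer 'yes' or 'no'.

E1 subexpression sizes:
  R → 4
  π[d,f](R) → 4
  γ[d; MIN(f)→a](π[d,f](R)) → 3
  σ[a>=5](γ[d; MIN(f)→a](π[d,f](R))) → 1
  σ[a>8](σ[a>=5](γ[d; MIN(f)→a](π[d,f](R)))) → 1
E2 subexpression sizes:
  R → 4
  π[d,f](R) → 4
  γ[d; MIN(f)→a](π[d,f](R)) → 3
  σ[a>=5](γ[d; MIN(f)→a](π[d,f](R))) → 1
  σ[a<=8](σ[a>=5](γ[d; MIN(f)→a](π[d,f](R)))) → 0

E1 result:
d | a
6 | 9
E2 result:
d | a
(0 rows)
Witness: (6, 9) appears 1× in E1 but 0× in E2.

no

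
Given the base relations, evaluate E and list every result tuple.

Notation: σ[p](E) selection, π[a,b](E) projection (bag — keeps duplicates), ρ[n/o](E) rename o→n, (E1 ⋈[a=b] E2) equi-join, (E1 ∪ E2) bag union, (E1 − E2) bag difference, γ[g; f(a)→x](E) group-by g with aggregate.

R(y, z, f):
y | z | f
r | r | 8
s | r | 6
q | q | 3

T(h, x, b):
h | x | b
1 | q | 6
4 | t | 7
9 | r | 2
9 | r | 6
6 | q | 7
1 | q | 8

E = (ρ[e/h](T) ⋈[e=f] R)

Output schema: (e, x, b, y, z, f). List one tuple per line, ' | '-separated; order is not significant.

Per-node cardinality:
  T → 6
  ρ[e/h](T) → 6
  R → 3
  (ρ[e/h](T) ⋈[e=f] R) → 1

== RESULT ==
e | x | b | y | z | f
6 | q | 7 | s | r | 6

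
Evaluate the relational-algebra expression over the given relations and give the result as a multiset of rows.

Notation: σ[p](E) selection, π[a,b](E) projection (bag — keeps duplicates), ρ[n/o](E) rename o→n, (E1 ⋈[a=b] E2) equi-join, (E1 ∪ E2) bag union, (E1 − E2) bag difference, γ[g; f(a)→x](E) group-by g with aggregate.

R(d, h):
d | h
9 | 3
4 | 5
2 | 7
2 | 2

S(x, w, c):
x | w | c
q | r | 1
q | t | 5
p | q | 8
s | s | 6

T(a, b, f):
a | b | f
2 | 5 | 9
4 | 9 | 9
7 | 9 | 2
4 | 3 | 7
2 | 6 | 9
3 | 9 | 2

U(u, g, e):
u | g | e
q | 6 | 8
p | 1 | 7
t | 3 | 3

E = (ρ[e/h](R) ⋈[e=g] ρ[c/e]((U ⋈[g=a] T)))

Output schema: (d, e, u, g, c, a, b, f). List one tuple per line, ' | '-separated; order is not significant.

Row counts bottom-up:
  R → 4
  ρ[e/h](R) → 4
  U → 3
  T → 6
  (U ⋈[g=a] T) → 1
  ρ[c/e]((U ⋈[g=a] T)) → 1
  (ρ[e/h](R) ⋈[e=g] ρ[c/e]((U ⋈[g=a] T))) → 1

== RESULT ==
d | e | u | g | c | a | b | f
9 | 3 | t | 3 | 3 | 3 | 9 | 2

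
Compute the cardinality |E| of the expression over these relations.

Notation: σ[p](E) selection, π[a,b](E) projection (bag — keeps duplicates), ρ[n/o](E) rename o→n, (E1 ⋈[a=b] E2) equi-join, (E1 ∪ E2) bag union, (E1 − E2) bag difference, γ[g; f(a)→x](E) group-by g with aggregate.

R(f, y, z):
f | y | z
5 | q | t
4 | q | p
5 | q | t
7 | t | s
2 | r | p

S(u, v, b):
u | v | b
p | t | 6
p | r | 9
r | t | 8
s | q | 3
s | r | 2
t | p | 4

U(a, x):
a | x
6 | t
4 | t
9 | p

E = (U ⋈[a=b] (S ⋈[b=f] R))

Stepwise |·|:
  U → 3
  S → 6
  R → 5
  (S ⋈[b=f] R) → 2
  (U ⋈[a=b] (S ⋈[b=f] R)) → 1

|E| = 1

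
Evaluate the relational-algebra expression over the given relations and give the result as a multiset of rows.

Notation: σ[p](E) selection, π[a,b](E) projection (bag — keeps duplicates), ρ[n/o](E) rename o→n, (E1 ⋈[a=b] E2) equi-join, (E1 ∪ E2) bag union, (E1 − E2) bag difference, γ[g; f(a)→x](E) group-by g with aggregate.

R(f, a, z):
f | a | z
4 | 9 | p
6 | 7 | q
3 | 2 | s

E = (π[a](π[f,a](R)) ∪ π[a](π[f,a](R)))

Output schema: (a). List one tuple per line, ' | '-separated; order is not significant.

Row counts bottom-up:
  R → 3
  π[f,a](R) → 3
  π[a](π[f,a](R)) → 3
  R → 3
  π[f,a](R) → 3
  π[a](π[f,a](R)) → 3
  (π[a](π[f,a](R)) ∪ π[a](π[f,a](R))) → 6

== RESULT ==
a
2
2
7
7
9
9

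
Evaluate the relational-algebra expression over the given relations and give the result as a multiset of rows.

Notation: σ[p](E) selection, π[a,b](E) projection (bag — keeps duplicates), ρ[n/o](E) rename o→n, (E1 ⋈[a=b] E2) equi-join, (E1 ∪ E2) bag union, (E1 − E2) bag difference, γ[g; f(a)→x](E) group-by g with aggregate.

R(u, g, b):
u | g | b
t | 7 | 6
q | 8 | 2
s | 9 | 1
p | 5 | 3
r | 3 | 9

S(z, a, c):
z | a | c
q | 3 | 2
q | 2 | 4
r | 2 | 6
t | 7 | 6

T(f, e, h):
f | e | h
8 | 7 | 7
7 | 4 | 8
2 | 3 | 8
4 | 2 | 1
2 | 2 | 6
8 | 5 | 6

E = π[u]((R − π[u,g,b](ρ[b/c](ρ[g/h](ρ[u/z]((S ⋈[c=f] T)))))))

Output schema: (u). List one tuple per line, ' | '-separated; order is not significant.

Stepwise |·|:
  R → 5
  S → 4
  T → 6
  (S ⋈[c=f] T) → 3
  ρ[u/z]((S ⋈[c=f] T)) → 3
  ρ[g/h](ρ[u/z]((S ⋈[c=f] T))) → 3
  ρ[b/c](ρ[g/h](ρ[u/z]((S ⋈[c=f] T)))) → 3
  π[u,g,b](ρ[b/c](ρ[g/h](ρ[u/z]((S ⋈[c=f] T))))) → 3
  (R − π[u,g,b](ρ[b/c](ρ[g/h](ρ[u/z]((S ⋈[c=f] T)))))) → 4
  π[u]((R − π[u,g,b](ρ[b/c](ρ[g/h](ρ[u/z]((S ⋈[c=f] T))))))) → 4

== RESULT ==
u
p
r
s
t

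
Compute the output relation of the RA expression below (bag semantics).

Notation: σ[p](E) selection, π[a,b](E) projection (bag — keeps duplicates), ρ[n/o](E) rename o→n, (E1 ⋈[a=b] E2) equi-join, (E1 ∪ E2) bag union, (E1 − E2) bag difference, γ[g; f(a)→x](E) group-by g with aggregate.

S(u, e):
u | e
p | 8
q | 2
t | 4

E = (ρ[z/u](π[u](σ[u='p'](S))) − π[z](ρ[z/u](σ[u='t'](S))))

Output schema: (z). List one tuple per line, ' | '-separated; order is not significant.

Per-node cardinality:
  S → 3
  σ[u='p'](S) → 1
  π[u](σ[u='p'](S)) → 1
  ρ[z/u](π[u](σ[u='p'](S))) → 1
  S → 3
  σ[u='t'](S) → 1
  ρ[z/u](σ[u='t'](S)) → 1
  π[z](ρ[z/u](σ[u='t'](S))) → 1
  (ρ[z/u](π[u](σ[u='p'](S))) − π[z](ρ[z/u](σ[u='t'](S)))) → 1

== RESULT ==
z
p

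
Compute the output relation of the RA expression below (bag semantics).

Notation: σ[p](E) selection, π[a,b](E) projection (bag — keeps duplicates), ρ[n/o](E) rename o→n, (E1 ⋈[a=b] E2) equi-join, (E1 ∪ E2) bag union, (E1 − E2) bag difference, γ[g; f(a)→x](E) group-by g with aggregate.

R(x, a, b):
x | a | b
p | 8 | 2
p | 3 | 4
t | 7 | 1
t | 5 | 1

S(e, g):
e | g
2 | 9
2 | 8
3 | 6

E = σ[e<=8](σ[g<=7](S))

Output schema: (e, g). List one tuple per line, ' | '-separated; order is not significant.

Stepwise |·|:
  S → 3
  σ[g<=7](S) → 1
  σ[e<=8](σ[g<=7](S)) → 1

== RESULT ==
e | g
3 | 6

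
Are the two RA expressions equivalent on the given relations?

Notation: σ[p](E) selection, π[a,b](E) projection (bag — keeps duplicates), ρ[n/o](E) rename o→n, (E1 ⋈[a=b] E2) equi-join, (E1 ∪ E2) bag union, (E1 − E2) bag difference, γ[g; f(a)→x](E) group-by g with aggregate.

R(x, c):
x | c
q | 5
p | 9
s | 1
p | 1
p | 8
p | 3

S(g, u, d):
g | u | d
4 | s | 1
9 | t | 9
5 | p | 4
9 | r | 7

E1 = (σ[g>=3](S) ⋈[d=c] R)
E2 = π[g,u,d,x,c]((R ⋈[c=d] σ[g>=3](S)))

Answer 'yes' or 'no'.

E1 row counts bottom-up:
  S → 4
  σ[g>=3](S) → 4
  R → 6
  (σ[g>=3](S) ⋈[d=c] R) → 3
E2 row counts bottom-up:
  R → 6
  S → 4
  σ[g>=3](S) → 4
  (R ⋈[c=d] σ[g>=3](S)) → 3
  π[g,u,d,x,c]((R ⋈[c=d] σ[g>=3](S))) → 3

E1 and E2 produce the same multiset:
g | u | d | x | c
4 | s | 1 | p | 1
4 | s | 1 | s | 1
9 | t | 9 | p | 9

yes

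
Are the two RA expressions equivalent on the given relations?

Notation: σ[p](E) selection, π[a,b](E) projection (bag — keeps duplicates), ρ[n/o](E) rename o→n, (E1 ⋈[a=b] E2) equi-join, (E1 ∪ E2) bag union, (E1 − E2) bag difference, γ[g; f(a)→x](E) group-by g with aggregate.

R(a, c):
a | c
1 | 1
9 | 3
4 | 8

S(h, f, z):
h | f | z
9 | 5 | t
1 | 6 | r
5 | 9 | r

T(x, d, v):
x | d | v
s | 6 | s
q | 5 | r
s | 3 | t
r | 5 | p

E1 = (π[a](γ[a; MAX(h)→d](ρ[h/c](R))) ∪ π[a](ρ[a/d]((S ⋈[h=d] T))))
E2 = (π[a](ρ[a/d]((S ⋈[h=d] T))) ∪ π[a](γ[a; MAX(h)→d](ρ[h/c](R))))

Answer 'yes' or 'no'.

E1 subexpression sizes:
  R → 3
  ρ[h/c](R) → 3
  γ[a; MAX(h)→d](ρ[h/c](R)) → 3
  π[a](γ[a; MAX(h)→d](ρ[h/c](R))) → 3
  S → 3
  T → 4
  (S ⋈[h=d] T) → 2
  ρ[a/d]((S ⋈[h=d] T)) → 2
  π[a](ρ[a/d]((S ⋈[h=d] T))) → 2
  (π[a](γ[a; MAX(h)→d](ρ[h/c](R))) ∪ π[a](ρ[a/d]((S ⋈[h=d] T)))) → 5
E2 subexpression sizes:
  S → 3
  T → 4
  (S ⋈[h=d] T) → 2
  ρ[a/d]((S ⋈[h=d] T)) → 2
  π[a](ρ[a/d]((S ⋈[h=d] T))) → 2
  R → 3
  ρ[h/c](R) → 3
  γ[a; MAX(h)→d](ρ[h/c](R)) → 3
  π[a](γ[a; MAX(h)→d](ρ[h/c](R))) → 3
  (π[a](ρ[a/d]((S ⋈[h=d] T))) ∪ π[a](γ[a; MAX(h)→d](ρ[h/c](R)))) → 5

E1 and E2 produce the same multiset:
a
1
4
5
5
9

yes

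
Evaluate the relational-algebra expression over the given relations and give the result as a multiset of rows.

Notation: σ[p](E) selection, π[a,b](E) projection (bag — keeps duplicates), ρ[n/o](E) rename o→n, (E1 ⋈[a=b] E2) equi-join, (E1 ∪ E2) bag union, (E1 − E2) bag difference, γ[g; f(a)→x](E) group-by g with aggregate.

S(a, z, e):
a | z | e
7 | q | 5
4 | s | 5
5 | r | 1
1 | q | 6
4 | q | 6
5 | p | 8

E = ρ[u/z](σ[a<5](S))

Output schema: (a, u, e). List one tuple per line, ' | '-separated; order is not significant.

Row counts bottom-up:
  S → 6
  σ[a<5](S) → 3
  ρ[u/z](σ[a<5](S)) → 3

== RESULT ==
a | u | e
1 | q | 6
4 | q | 6
4 | s | 5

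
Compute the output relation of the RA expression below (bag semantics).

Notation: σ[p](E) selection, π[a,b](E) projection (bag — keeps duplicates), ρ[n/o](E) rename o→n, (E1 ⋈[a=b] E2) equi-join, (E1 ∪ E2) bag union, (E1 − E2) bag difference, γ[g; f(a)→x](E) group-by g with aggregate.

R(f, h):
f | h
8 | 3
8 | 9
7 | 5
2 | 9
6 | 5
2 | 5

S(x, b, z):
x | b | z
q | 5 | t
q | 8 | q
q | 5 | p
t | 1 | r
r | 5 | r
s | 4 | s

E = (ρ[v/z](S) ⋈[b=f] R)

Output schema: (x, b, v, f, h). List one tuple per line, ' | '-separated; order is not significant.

Row counts bottom-up:
  S → 6
  ρ[v/z](S) → 6
  R → 6
  (ρ[v/z](S) ⋈[b=f] R) → 2

== RESULT ==
x | b | v | f | h
q | 8 | q | 8 | 3
q | 8 | q | 8 | 9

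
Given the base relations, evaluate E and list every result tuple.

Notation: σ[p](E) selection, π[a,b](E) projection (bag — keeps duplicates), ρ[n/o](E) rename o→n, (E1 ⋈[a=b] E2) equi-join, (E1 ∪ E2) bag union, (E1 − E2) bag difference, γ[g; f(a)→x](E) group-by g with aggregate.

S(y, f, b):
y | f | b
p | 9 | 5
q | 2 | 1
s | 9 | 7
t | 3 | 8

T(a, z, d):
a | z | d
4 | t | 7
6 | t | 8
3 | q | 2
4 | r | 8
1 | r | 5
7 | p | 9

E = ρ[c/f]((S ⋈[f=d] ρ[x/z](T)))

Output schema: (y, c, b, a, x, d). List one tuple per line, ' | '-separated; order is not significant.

Subexpression sizes:
  S → 4
  T → 6
  ρ[x/z](T) → 6
  (S ⋈[f=d] ρ[x/z](T)) → 3
  ρ[c/f]((S ⋈[f=d] ρ[x/z](T))) → 3

== RESULT ==
y | c | b | a | x | d
p | 9 | 5 | 7 | p | 9
q | 2 | 1 | 3 | q | 2
s | 9 | 7 | 7 | p | 9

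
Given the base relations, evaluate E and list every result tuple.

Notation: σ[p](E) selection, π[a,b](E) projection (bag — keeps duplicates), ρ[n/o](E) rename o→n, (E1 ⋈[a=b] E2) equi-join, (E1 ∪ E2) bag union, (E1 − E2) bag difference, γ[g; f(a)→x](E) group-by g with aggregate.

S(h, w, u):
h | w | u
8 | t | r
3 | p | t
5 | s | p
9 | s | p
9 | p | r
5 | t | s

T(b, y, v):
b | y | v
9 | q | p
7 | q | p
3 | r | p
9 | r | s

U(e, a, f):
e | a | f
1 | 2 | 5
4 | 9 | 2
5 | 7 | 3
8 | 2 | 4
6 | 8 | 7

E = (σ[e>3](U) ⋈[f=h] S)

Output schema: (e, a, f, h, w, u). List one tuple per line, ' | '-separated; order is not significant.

Stepwise |·|:
  U → 5
  σ[e>3](U) → 4
  S → 6
  (σ[e>3](U) ⋈[f=h] S) → 1

== RESULT ==
e | a | f | h | w | u
5 | 7 | 3 | 3 | p | t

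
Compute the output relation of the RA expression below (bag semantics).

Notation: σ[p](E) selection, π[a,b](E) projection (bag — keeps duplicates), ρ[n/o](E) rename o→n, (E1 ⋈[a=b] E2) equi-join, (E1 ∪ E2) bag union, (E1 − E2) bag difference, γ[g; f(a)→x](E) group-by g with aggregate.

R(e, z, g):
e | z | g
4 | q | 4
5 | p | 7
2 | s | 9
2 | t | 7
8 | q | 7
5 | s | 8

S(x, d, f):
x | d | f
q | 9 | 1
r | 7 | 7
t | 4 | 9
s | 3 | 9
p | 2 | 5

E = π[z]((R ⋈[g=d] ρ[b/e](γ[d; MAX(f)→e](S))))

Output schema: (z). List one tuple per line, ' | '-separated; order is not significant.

Stepwise |·|:
  R → 6
  S → 5
  γ[d; MAX(f)→e](S) → 5
  ρ[b/e](γ[d; MAX(f)→e](S)) → 5
  (R ⋈[g=d] ρ[b/e](γ[d; MAX(f)→e](S))) → 5
  π[z]((R ⋈[g=d] ρ[b/e](γ[d; MAX(f)→e](S)))) → 5

== RESULT ==
z
p
q
q
s
t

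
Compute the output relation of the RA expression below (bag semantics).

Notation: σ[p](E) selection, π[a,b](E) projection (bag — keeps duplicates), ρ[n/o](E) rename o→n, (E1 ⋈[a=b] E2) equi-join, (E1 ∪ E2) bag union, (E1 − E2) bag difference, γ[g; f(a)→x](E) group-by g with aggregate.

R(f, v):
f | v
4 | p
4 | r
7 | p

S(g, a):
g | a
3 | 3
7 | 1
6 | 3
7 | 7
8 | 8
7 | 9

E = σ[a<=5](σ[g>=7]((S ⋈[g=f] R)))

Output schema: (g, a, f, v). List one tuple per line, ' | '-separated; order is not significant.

Subexpression sizes:
  S → 6
  R → 3
  (S ⋈[g=f] R) → 3
  σ[g>=7]((S ⋈[g=f] R)) → 3
  σ[a<=5](σ[g>=7]((S ⋈[g=f] R))) → 1

== RESULT ==
g | a | f | v
7 | 1 | 7 | p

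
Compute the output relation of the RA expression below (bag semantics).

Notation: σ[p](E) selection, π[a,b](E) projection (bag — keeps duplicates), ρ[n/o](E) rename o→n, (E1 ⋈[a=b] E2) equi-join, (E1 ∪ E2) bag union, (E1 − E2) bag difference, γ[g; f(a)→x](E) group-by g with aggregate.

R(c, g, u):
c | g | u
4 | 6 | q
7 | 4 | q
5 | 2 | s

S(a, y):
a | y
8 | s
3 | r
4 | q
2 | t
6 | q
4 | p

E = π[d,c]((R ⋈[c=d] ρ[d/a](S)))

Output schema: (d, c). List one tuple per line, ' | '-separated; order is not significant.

Subexpression sizes:
  R → 3
  S → 6
  ρ[d/a](S) → 6
  (R ⋈[c=d] ρ[d/a](S)) → 2
  π[d,c]((R ⋈[c=d] ρ[d/a](S))) → 2

== RESULT ==
d | c
4 | 4
4 | 4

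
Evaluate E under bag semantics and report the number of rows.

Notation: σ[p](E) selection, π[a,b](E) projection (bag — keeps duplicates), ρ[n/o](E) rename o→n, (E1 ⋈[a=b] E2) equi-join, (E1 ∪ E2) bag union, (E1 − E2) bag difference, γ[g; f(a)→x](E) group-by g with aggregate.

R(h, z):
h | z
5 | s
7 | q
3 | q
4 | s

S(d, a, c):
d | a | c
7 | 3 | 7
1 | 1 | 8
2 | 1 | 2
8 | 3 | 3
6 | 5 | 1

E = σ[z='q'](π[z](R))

Per-node cardinality:
  R → 4
  π[z](R) → 4
  σ[z='q'](π[z](R)) → 2

|E| = 2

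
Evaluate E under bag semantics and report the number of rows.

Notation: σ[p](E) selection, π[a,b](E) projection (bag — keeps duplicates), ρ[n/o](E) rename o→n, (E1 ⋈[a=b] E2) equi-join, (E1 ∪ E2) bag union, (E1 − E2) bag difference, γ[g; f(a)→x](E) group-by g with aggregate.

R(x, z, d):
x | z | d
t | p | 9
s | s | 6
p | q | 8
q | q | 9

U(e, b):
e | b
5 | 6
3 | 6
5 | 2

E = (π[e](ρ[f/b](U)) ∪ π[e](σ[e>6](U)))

Stepwise |·|:
  U → 3
  ρ[f/b](U) → 3
  π[e](ρ[f/b](U)) → 3
  U → 3
  σ[e>6](U) → 0
  π[e](σ[e>6](U)) → 0
  (π[e](ρ[f/b](U)) ∪ π[e](σ[e>6](U))) → 3

|E| = 3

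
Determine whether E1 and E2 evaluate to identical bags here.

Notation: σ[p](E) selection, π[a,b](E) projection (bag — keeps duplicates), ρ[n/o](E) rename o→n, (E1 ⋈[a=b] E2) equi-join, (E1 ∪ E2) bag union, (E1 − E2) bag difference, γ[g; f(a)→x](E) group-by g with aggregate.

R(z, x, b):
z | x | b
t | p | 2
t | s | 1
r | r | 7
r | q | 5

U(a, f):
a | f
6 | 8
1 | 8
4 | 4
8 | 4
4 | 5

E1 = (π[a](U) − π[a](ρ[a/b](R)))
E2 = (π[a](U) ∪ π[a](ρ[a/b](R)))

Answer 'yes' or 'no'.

E1 per-node cardinality:
  U → 5
  π[a](U) → 5
  R → 4
  ρ[a/b](R) → 4
  π[a](ρ[a/b](R)) → 4
  (π[a](U) − π[a](ρ[a/b](R))) → 4
E2 per-node cardinality:
  U → 5
  π[a](U) → 5
  R → 4
  ρ[a/b](R) → 4
  π[a](ρ[a/b](R)) → 4
  (π[a](U) ∪ π[a](ρ[a/b](R))) → 9

E1 result:
a
4
4
6
8
E2 result:
a
1
1
2
4
4
5
6
7
8
Witness: (2,) appears 0× in E1 but 1× in E2.

no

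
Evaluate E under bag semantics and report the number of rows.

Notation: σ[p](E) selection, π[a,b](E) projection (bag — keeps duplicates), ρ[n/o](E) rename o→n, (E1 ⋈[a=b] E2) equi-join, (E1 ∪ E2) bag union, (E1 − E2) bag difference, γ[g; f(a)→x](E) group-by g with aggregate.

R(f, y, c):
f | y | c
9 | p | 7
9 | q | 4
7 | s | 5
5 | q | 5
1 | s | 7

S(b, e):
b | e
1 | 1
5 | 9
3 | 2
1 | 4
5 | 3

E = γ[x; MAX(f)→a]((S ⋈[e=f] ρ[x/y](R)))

Subexpression sizes:
  S → 5
  R → 5
  ρ[x/y](R) → 5
  (S ⋈[e=f] ρ[x/y](R)) → 3
  γ[x; MAX(f)→a]((S ⋈[e=f] ρ[x/y](R))) → 3

|E| = 3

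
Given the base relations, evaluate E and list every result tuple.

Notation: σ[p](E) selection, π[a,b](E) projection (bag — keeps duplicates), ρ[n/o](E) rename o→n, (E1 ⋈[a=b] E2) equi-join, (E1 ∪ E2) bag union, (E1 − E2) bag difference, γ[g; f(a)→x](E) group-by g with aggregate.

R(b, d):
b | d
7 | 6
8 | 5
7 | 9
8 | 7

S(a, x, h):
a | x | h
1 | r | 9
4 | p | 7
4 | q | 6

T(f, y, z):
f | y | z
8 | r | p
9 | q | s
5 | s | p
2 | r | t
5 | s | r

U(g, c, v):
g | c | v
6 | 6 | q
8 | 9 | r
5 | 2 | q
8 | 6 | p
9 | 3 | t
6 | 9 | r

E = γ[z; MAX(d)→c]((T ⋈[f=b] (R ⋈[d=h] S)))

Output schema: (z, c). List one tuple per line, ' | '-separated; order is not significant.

Subexpression sizes:
  T → 5
  R → 4
  S → 3
  (R ⋈[d=h] S) → 3
  (T ⋈[f=b] (R ⋈[d=h] S)) → 1
  γ[z; MAX(d)→c]((T ⋈[f=b] (R ⋈[d=h] S))) → 1

== RESULT ==
z | c
p | 7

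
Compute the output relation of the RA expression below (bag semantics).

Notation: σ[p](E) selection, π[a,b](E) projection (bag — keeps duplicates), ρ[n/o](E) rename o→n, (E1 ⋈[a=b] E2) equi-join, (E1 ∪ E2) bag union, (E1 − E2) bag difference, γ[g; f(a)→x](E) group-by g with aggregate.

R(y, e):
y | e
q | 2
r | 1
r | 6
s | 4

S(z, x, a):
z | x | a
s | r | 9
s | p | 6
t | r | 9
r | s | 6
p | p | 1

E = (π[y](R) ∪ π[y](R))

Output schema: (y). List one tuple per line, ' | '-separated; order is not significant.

Row counts bottom-up:
  R → 4
  π[y](R) → 4
  R → 4
  π[y](R) → 4
  (π[y](R) ∪ π[y](R)) → 8

== RESULT ==
y
q
q
r
r
r
r
s
s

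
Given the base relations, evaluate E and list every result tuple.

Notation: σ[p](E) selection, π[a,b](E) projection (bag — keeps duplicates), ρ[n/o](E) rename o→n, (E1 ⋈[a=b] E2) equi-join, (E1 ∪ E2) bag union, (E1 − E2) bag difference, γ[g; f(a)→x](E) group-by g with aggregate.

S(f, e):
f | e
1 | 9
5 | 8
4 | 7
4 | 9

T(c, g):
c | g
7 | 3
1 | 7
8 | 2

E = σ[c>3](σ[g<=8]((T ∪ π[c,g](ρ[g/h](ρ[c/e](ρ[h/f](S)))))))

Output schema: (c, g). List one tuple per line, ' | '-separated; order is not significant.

Row counts bottom-up:
  T → 3
  S → 4
  ρ[h/f](S) → 4
  ρ[c/e](ρ[h/f](S)) → 4
  ρ[g/h](ρ[c/e](ρ[h/f](S))) → 4
  π[c,g](ρ[g/h](ρ[c/e](ρ[h/f](S)))) → 4
  (T ∪ π[c,g](ρ[g/h](ρ[c/e](ρ[h/f](S))))) → 7
  σ[g<=8]((T ∪ π[c,g](ρ[g/h](ρ[c/e](ρ[h/f](S)))))) → 7
  σ[c>3](σ[g<=8]((T ∪ π[c,g](ρ[g/h](ρ[c/e](ρ[h/f](S))))))) → 6

== RESULT ==
c | g
7 | 3
7 | 4
8 | 2
8 | 5
9 | 1
9 | 4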